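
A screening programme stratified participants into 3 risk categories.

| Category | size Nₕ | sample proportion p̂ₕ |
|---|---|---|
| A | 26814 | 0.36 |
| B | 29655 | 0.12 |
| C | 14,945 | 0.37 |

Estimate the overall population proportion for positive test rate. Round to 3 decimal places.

0.262

Wₕ = Nₕ/N with N = 71414: 0.3755, 0.4153, 0.2093.
p̂_st = 0.3755·0.36 + 0.4153·0.12 + 0.2093·0.37 ≈ 0.26243... → 0.262.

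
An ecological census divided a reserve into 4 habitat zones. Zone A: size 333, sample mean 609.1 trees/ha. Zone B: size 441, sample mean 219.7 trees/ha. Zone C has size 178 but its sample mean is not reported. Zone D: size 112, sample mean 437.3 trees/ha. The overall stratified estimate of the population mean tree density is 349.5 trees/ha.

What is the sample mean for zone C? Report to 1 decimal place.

130.2

Σ Nₕx̄ₕ = N·μ, so 178·x̄_C = 1064·349.5 − (333·609.1 + 441·219.7 + 112·437.3).
= 371868 − 348695.6 = 23172.4.
x̄_C = 23172.4 / 178 = 130.182... → 130.2.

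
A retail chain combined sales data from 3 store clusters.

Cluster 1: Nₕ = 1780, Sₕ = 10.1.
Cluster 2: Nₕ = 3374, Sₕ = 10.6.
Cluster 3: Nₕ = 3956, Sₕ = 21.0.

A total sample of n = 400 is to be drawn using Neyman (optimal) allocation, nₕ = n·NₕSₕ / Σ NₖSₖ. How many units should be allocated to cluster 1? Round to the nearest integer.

Σ NₕSₕ = 1780·10.1 + 3374·10.6 + 3956·21.0 = 136818.4.
Share for 1: 17978/136818.4 = 0.13140.
n_1 = 400 × 0.13140 = 52.560... → 53.

53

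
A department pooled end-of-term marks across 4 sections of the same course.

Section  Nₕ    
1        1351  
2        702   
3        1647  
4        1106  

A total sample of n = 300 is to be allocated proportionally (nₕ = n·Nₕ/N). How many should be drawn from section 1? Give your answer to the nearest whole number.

N = 1351 + 702 + 1647 + 1106 = 4806.
n_1 = 300·1351/4806 = 84.332... → 84.

84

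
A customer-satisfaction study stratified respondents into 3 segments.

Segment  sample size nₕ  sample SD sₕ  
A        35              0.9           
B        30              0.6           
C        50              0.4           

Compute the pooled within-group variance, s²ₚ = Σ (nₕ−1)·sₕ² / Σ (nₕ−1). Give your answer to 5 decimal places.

Degrees of freedom: 34 + 29 + 49 = 112.
Σ(nₕ−1)sₕ² = 34·0.81 + 29·0.36 + 49·0.16 = 45.82.
s²ₚ = 45.82 / 112 = 0.4091071... → 0.40911.

0.40911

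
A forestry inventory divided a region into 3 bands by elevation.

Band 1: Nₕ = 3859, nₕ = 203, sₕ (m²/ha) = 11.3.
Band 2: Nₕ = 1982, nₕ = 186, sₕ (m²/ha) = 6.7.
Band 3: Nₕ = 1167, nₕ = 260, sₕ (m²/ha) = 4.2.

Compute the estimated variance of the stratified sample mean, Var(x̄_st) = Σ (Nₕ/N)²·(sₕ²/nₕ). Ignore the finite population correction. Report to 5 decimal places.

0.21192

N = 7008. Term for each stratum: Wₕ²sₕ²/nₕ.
Var(x̄_st) = 0.19073141 + 0.01930438 + 0.00188139 = 0.21191718 → 0.21192.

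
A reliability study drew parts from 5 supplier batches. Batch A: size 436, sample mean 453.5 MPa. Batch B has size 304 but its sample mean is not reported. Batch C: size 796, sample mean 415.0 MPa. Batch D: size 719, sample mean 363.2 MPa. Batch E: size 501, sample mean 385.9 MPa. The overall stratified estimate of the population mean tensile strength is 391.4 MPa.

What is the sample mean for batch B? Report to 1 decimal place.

N = 436 + 304 + 796 + 719 + 501 = 2756.
Overall total = μ·N = 391.4·2756 = 1078698.4.
Subtract the known strata: 436·453.5 + 796·415.0 + 719·363.2 + 501·385.9 = 982542.7.
Remaining total for batch B: 1078698.4 − 982542.7 = 96155.7.
Divide by its size: 96155.7 / 304 = 316.302... → 316.3.

316.3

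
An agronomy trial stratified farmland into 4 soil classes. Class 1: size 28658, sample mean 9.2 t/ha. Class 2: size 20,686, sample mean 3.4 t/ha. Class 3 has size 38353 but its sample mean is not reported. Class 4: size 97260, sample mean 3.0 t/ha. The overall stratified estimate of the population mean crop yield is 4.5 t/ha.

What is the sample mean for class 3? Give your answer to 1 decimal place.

5.4

N = 28658 + 20686 + 38353 + 97260 = 184957.
Overall total = μ·N = 4.5·184957 = 832306.5.
Subtract the known strata: 28658·9.2 + 20686·3.4 + 97260·3.0 = 625766.
Remaining total for class 3: 832306.5 − 625766 = 206540.5.
Divide by its size: 206540.5 / 38353 = 5.385... → 5.4.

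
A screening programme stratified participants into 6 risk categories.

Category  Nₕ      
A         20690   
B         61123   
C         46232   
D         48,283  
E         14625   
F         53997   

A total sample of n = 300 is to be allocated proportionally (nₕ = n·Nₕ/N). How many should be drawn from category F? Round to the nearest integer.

N = 20690 + 61123 + 46232 + 48283 + 14625 + 53997 = 244950.
n_F = 300·53997/244950 = 66.132... → 66.

66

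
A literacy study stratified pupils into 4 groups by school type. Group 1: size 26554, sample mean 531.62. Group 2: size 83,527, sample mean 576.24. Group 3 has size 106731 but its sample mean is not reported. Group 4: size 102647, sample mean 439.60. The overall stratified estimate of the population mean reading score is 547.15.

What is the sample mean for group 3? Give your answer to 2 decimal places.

631.68

N = 26554 + 83527 + 106731 + 102647 = 319459.
Overall total = μ·N = 547.15·319459 = 174791991.85.
Subtract the known strata: 26554·531.62 + 83527·576.24 + 102647·439.60 = 107371857.16.
Remaining total for group 3: 174791991.85 − 107371857.16 = 67420134.69.
Divide by its size: 67420134.69 / 106731 = 631.6828... → 631.68.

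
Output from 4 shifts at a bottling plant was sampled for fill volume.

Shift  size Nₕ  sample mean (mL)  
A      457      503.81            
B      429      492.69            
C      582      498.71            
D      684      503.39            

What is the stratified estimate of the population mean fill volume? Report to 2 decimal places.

500.08

x̄_st = (Σ Nₕx̄ₕ) / (Σ Nₕ) = (457·503.81 + 429·492.69 + 582·498.71 + 684·503.39) / 2152
= 1076173.16 / 2152 = 500.0805... → 500.08.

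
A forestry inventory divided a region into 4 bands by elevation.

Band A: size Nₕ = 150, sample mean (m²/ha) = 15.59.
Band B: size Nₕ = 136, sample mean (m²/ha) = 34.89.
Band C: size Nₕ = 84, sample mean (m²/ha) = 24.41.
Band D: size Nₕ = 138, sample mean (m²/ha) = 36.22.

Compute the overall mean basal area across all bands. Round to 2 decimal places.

N = 150 + 136 + 84 + 138 = 508.
Weight each subgroup mean by Nₕ/N and sum.
Σ Nₕx̄ₕ = 150·15.59 + 136·34.89 + 84·24.41 + 138·36.22 = 2338.5 + 4745.04 + 2050.44 + 4998.36 = 14132.34.
Divide by N: 14132.34 / 508 = 27.8196... → 27.82.

27.82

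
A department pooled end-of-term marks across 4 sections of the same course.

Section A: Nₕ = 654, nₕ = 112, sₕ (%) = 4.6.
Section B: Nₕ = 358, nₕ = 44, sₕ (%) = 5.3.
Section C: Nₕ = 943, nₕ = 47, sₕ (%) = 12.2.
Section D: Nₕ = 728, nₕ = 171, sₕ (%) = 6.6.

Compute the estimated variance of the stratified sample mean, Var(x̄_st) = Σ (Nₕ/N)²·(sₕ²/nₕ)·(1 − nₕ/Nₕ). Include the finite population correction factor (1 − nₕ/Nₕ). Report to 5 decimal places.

N = 2683; Wₕ = Nₕ/N.
section A: (654/2683)²·4.6²/112·(1 − 112/654) = 0.00930322
section B: (358/2683)²·5.3²/44·(1 − 44/358) = 0.00996943
section C: (943/2683)²·12.2²/47·(1 − 47/943) = 0.37170650
section D: (728/2683)²·6.6²/171·(1 − 171/728) = 0.01434951
Sum = 0.40532866 → 0.40533.

0.40533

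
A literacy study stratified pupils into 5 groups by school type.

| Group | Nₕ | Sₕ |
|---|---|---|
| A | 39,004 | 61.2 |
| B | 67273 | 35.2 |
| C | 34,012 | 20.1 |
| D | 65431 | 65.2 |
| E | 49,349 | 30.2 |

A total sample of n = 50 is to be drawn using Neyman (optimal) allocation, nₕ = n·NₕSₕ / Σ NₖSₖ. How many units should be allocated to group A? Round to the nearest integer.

11

A: NₕSₕ = 39004·61.2 = 2387044.8
B: NₕSₕ = 67273·35.2 = 2368009.6
C: NₕSₕ = 34012·20.1 = 683641.2
D: NₕSₕ = 65431·65.2 = 4266101.2
E: NₕSₕ = 49349·30.2 = 1490339.8
Σ NₕSₕ = 11195136.6.
n_A = 50·2387044.8/11195136.6 = 10.661... → 11.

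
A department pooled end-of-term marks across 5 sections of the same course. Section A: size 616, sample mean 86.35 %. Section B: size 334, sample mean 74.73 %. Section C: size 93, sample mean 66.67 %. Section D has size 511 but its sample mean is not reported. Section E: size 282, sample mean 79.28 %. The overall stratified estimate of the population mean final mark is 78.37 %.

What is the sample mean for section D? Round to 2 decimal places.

N = 616 + 334 + 93 + 511 + 282 = 1836.
Overall total = μ·N = 78.37·1836 = 143887.32.
Subtract the known strata: 616·86.35 + 334·74.73 + 93·66.67 + 282·79.28 = 106708.69.
Remaining total for section D: 143887.32 − 106708.69 = 37178.63.
Divide by its size: 37178.63 / 511 = 72.7566... → 72.76.

72.76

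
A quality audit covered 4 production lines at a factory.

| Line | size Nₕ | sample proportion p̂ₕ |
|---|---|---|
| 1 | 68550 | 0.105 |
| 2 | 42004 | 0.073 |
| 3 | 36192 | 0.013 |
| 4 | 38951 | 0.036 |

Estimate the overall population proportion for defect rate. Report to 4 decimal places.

Wₕ = Nₕ/N with N = 185697: 0.3691, 0.2262, 0.1949, 0.2098.
p̂_st = 0.3691·0.105 + 0.2262·0.073 + 0.1949·0.013 + 0.2098·0.036 ≈ 0.065358... → 0.0654.

0.0654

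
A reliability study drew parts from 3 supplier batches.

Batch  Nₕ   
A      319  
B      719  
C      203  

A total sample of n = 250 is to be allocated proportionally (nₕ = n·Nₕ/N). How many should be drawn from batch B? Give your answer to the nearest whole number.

N = 319 + 719 + 203 = 1241.
n_B = 250·719/1241 = 144.843... → 145.

145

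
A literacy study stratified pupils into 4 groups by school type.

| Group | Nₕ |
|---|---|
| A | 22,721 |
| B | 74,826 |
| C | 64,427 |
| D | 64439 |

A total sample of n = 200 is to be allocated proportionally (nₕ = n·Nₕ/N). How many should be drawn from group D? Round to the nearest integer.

57

N = 22721 + 74826 + 64427 + 64439 = 226413.
n_D = 200·64439/226413 = 56.922... → 57.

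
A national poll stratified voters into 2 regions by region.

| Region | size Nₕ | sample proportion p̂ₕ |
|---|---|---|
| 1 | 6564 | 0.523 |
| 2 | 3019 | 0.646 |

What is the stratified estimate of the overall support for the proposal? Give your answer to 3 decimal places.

0.562

N = 6564 + 3019 = 9583.
Overall proportion = Σ (Nₕ/N)·p̂ₕ.
Σ Nₕp̂ₕ = 3432.972 + 1950.274 = 5383.246.
5383.246 / 9583 = 0.56175... → 0.562.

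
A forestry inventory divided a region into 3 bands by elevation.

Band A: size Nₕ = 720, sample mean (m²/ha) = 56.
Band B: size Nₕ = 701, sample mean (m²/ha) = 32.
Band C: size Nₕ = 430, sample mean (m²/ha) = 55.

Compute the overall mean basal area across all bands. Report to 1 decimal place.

N = 1851; weights Wₕ = Nₕ/N = (0.3890, 0.3787, 0.2323).
x̄_st = Σ Wₕ·x̄ₕ = 0.3890·56 + 0.3787·32 + 0.2323·55 ≈ 46.679...
→ 46.7.

46.7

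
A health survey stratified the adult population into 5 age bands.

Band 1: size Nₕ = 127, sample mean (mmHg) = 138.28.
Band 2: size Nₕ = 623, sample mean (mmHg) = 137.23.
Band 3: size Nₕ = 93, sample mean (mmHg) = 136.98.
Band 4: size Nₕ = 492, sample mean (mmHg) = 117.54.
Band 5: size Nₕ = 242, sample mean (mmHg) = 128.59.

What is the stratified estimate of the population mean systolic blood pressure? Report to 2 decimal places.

129.83

x̄_st = (Σ Nₕx̄ₕ) / (Σ Nₕ) = (127·138.28 + 623·137.23 + 93·136.98 + 492·117.54 + 242·128.59) / 1577
= 204743.45 / 1577 = 129.8310... → 129.83.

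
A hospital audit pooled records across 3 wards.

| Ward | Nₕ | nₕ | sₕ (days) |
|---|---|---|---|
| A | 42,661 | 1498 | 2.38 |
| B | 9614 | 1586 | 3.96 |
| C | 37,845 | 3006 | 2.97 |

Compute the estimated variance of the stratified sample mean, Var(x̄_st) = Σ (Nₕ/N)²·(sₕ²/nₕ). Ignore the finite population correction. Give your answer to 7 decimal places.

N = 90120. Term for each stratum: Wₕ²sₕ²/nₕ.
Var(x̄_st) = 0.0008473480 + 0.0001125260 + 0.0005174860 = 0.0014773600 → 0.0014774.

0.0014774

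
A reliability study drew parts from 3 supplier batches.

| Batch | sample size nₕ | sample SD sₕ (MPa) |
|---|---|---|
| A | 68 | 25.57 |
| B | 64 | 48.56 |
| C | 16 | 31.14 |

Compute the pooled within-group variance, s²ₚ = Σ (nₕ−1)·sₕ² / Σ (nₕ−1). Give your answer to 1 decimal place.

1427.0

A: (68−1)·25.57² = 67·653.8249 = 43806.2683
B: (64−1)·48.56² = 63·2358.0736 = 148558.6368
C: (16−1)·31.14² = 15·969.6996 = 14545.494
Numerator = 206910.3991; denominator = Σ(nₕ−1) = 145.
s²ₚ = 206910.3991/145 = 1426.968... → 1427.0.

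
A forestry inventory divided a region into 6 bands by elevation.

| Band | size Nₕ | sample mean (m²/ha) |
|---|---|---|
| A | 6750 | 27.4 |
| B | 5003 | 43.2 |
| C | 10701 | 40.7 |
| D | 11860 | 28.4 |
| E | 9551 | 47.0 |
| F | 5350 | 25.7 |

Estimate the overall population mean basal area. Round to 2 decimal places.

N = 49215; weights Wₕ = Nₕ/N = (0.1372, 0.1017, 0.2174, 0.2410, 0.1941, 0.1087).
x̄_st = Σ Wₕ·x̄ₕ = 0.1372·27.4 + 0.1017·43.2 + 0.2174·40.7 + 0.2410·28.4 + 0.1941·47.0 + 0.1087·25.7 ≈ 35.7579...
→ 35.76.

35.76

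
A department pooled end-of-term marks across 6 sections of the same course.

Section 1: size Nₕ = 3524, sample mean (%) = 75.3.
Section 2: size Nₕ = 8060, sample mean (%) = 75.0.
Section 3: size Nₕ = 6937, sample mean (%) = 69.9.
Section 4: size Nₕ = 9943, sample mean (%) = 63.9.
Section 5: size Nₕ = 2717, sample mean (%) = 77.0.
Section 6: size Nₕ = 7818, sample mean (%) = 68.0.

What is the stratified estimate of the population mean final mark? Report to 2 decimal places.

N = 38999; weights Wₕ = Nₕ/N = (0.0904, 0.2067, 0.1779, 0.2550, 0.0697, 0.2005).
x̄_st = Σ Wₕ·x̄ₕ = 0.0904·75.3 + 0.2067·75.0 + 0.1779·69.9 + 0.2550·63.9 + 0.0697·77.0 + 0.2005·68.0 ≈ 70.0260...
→ 70.03.

70.03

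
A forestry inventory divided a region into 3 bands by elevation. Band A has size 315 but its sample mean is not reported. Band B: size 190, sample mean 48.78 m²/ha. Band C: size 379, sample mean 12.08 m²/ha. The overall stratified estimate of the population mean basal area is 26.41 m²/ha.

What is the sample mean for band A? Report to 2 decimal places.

N = 315 + 190 + 379 = 884.
Overall total = μ·N = 26.41·884 = 23346.44.
Subtract the known strata: 190·48.78 + 379·12.08 = 13846.52.
Remaining total for band A: 23346.44 − 13846.52 = 9499.92.
Divide by its size: 9499.92 / 315 = 30.1585... → 30.16.

30.16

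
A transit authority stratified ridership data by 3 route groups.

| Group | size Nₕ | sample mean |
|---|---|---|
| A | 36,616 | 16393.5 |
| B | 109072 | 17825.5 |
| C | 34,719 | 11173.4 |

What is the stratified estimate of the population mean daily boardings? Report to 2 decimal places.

16254.67

N = 180407; weights Wₕ = Nₕ/N = (0.2030, 0.6046, 0.1924).
x̄_st = Σ Wₕ·x̄ₕ = 0.2030·16393.5 + 0.6046·17825.5 + 0.1924·11173.4 ≈ 16254.6720...
→ 16254.67.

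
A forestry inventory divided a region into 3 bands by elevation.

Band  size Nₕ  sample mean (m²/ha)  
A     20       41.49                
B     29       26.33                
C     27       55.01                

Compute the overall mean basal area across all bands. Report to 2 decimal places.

x̄_st = (Σ Nₕx̄ₕ) / (Σ Nₕ) = (20·41.49 + 29·26.33 + 27·55.01) / 76
= 3078.64 / 76 = 40.5084... → 40.51.

40.51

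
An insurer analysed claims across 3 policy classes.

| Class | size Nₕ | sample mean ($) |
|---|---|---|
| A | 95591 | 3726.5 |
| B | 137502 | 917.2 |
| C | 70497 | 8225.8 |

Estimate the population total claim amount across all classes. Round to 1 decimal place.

A: 95591·3726.5 = 356219861.5
B: 137502·917.2 = 126116834.4
C: 70497·8225.8 = 579894222.6
τ̂ = Σ Nₕx̄ₕ = 1062230918.5.

1062230918.5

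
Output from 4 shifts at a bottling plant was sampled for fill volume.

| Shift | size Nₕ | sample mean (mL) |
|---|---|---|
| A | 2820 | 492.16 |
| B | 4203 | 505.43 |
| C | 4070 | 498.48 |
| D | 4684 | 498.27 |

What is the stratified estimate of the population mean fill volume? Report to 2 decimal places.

499.14

x̄_st = (Σ Nₕx̄ₕ) / (Σ Nₕ) = (2820·492.16 + 4203·505.43 + 4070·498.48 + 4684·498.27) / 15777
= 7874923.77 / 15777 = 499.1395... → 499.14.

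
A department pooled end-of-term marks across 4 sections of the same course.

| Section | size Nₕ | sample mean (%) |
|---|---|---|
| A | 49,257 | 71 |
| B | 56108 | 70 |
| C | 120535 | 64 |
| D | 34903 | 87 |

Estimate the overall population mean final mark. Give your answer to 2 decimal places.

69.69

N = 260803; weights Wₕ = Nₕ/N = (0.1889, 0.2151, 0.4622, 0.1338).
x̄_st = Σ Wₕ·x̄ₕ = 0.1889·71 + 0.2151·70 + 0.4622·64 + 0.1338·87 ≈ 69.6909...
→ 69.69.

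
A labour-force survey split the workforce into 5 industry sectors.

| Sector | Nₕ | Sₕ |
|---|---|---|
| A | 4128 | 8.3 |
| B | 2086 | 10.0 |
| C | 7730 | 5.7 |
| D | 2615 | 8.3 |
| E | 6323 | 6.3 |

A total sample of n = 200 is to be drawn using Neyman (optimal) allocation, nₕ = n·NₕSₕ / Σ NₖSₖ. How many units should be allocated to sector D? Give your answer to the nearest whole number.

A: NₕSₕ = 4128·8.3 = 34262.4
B: NₕSₕ = 2086·10.0 = 20860
C: NₕSₕ = 7730·5.7 = 44061
D: NₕSₕ = 2615·8.3 = 21704.5
E: NₕSₕ = 6323·6.3 = 39834.9
Σ NₕSₕ = 160722.8.
n_D = 200·21704.5/160722.8 = 27.009... → 27.

27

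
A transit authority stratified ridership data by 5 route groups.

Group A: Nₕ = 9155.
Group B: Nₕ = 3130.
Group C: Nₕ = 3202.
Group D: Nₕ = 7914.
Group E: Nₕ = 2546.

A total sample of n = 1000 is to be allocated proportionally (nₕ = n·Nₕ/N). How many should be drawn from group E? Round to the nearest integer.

98

Share of group E = 2546/25947 = 0.09812.
Allocate 1000 × 0.09812 = 98.123... → 98.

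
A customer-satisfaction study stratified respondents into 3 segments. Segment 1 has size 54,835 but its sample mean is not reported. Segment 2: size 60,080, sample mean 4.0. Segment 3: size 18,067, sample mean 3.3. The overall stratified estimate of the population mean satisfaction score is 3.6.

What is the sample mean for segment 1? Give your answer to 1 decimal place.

3.3

Σ Nₕx̄ₕ = N·μ, so 54835·x̄_1 = 132982·3.6 − (60080·4.0 + 18067·3.3).
= 478735.2 − 299941.1 = 178794.1.
x̄_1 = 178794.1 / 54835 = 3.261... → 3.3.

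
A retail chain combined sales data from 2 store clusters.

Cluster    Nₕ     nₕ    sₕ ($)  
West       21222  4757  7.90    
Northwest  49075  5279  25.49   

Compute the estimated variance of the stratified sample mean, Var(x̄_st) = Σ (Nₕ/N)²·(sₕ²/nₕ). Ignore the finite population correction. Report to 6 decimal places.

N = 70297. Term for each stratum: Wₕ²sₕ²/nₕ.
Var(x̄_st) = 0.001195694 + 0.059983947 = 0.061179642 → 0.061180.

0.061180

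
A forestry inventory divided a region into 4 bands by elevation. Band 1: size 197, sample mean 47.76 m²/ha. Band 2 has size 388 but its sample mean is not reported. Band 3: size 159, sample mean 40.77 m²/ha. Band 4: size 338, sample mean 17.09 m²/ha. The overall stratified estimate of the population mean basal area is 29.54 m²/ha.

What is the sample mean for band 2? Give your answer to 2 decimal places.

N = 197 + 388 + 159 + 338 = 1082.
Overall total = μ·N = 29.54·1082 = 31962.28.
Subtract the known strata: 197·47.76 + 159·40.77 + 338·17.09 = 21667.57.
Remaining total for band 2: 31962.28 − 21667.57 = 10294.71.
Divide by its size: 10294.71 / 388 = 26.5328... → 26.53.

26.53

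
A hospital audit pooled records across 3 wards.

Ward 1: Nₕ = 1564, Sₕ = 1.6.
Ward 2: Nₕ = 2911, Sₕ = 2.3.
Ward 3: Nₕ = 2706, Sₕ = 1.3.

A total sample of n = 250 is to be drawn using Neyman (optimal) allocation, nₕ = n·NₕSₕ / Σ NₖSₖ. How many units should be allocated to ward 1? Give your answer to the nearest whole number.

49

Σ NₕSₕ = 1564·1.6 + 2911·2.3 + 2706·1.3 = 12715.5.
Share for 1: 2502.4/12715.5 = 0.19680.
n_1 = 250 × 0.19680 = 49.200... → 49.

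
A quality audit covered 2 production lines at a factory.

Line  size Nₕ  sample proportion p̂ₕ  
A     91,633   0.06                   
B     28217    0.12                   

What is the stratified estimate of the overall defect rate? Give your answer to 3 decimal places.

0.074

N = 91633 + 28217 = 119850.
Overall proportion = Σ (Nₕ/N)·p̂ₕ.
Σ Nₕp̂ₕ = 5497.98 + 3386.04 = 8884.02.
8884.02 / 119850 = 0.07413... → 0.074.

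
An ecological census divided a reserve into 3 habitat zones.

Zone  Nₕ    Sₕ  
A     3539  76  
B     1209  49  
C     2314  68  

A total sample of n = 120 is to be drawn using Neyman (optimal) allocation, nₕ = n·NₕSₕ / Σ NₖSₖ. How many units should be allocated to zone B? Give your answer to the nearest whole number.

15

Σ NₕSₕ = 3539·76 + 1209·49 + 2314·68 = 485557.
Share for B: 59241/485557 = 0.12201.
n_B = 120 × 0.12201 = 14.641... → 15.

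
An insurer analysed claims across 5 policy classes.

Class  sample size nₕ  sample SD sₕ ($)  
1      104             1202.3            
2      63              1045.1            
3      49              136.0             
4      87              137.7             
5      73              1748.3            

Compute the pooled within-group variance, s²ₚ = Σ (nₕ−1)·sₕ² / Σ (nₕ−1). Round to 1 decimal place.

Degrees of freedom: 103 + 62 + 48 + 86 + 72 = 371.
Σ(nₕ−1)sₕ² = 103·1445525.29 + 62·1092234.01 + 48·18496 + 86·18961.29 + 72·3056552.89 = 439197900.51.
s²ₚ = 439197900.51 / 371 = 1183821.834... → 1183821.8.

1183821.8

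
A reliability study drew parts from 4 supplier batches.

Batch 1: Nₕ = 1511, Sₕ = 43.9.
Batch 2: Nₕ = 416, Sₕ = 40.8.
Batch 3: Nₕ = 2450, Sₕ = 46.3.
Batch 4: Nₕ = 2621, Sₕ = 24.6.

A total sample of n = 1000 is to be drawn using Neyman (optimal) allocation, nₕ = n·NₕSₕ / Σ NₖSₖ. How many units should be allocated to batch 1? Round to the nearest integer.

254

1: NₕSₕ = 1511·43.9 = 66332.9
2: NₕSₕ = 416·40.8 = 16972.8
3: NₕSₕ = 2450·46.3 = 113435
4: NₕSₕ = 2621·24.6 = 64476.6
Σ NₕSₕ = 261217.3.
n_1 = 1000·66332.9/261217.3 = 253.938... → 254.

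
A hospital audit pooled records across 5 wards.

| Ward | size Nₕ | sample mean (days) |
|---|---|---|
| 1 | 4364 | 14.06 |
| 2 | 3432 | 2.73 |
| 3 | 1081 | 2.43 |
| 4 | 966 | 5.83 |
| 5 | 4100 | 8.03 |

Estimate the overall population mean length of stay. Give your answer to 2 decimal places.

8.03

N = 4364 + 3432 + 1081 + 966 + 4100 = 13943.
Weight each subgroup mean by Nₕ/N and sum.
Σ Nₕx̄ₕ = 4364·14.06 + 3432·2.73 + 1081·2.43 + 966·5.83 + 4100·8.03 = 61357.84 + 9369.36 + 2626.83 + 5631.78 + 32923 = 111908.81.
Divide by N: 111908.81 / 13943 = 8.0262... → 8.03.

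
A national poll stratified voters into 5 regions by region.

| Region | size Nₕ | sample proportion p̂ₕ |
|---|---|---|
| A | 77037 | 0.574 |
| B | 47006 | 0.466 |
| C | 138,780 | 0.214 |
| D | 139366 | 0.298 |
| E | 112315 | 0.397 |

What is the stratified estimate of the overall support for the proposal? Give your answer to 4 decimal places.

0.3536

N = 77037 + 47006 + 138780 + 139366 + 112315 = 514504.
Overall proportion = Σ (Nₕ/N)·p̂ₕ.
Σ Nₕp̂ₕ = 44219.238 + 21904.796 + 29698.92 + 41531.068 + 44589.055 = 181943.077.
181943.077 / 514504 = 0.353628... → 0.3536.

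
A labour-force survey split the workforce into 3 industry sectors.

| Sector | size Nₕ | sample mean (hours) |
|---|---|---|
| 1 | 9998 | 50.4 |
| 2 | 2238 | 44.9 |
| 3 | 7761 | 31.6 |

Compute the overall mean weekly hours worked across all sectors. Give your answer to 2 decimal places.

42.49

N = 9998 + 2238 + 7761 = 19997.
The stratified mean weights each stratum mean by its population share Nₕ/N.
Σ Nₕx̄ₕ = 9998·50.4 + 2238·44.9 + 7761·31.6 = 503899.2 + 100486.2 + 245247.6 = 849633.
Divide by N: 849633 / 19997 = 42.4880... → 42.49.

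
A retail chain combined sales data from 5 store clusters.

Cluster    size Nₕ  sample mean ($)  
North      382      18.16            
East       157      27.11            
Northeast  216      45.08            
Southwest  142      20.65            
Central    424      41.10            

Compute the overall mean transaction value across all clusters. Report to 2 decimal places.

31.26

N = 382 + 157 + 216 + 142 + 424 = 1321.
Weight each subgroup mean by Nₕ/N and sum.
Σ Nₕx̄ₕ = 382·18.16 + 157·27.11 + 216·45.08 + 142·20.65 + 424·41.10 = 6937.12 + 4256.27 + 9737.28 + 2932.3 + 17426.4 = 41289.37.
Divide by N: 41289.37 / 1321 = 31.2561... → 31.26.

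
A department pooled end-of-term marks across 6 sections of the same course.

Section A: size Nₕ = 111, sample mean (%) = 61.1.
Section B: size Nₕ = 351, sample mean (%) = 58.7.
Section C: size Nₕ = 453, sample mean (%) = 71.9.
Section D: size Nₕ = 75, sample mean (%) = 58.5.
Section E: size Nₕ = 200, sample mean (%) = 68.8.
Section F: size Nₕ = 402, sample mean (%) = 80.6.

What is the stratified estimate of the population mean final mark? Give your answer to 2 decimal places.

69.41

x̄_st = (Σ Nₕx̄ₕ) / (Σ Nₕ) = (111·61.1 + 351·58.7 + 453·71.9 + 75·58.5 + 200·68.8 + 402·80.6) / 1592
= 110505.2 / 1592 = 69.4128... → 69.41.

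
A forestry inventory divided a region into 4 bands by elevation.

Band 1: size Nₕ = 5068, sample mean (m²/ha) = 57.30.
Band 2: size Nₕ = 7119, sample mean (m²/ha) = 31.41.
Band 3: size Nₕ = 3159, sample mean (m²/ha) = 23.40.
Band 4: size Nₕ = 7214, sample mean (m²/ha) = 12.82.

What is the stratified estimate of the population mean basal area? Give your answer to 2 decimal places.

N = 22560; weights Wₕ = Nₕ/N = (0.2246, 0.3156, 0.1400, 0.3198).
x̄_st = Σ Wₕ·x̄ₕ = 0.2246·57.30 + 0.3156·31.41 + 0.1400·23.40 + 0.3198·12.82 ≈ 30.1599...
→ 30.16.

30.16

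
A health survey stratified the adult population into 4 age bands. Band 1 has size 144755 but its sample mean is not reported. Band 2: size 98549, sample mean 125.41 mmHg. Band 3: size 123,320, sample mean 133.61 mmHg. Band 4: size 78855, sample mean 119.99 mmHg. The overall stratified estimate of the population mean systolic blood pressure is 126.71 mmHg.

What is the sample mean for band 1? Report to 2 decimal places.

125.38

Σ Nₕx̄ₕ = N·μ, so 144755·x̄_1 = 445479·126.71 − (98549·125.41 + 123320·133.61 + 78855·119.99).
= 56446644.09 − 38297626.74 = 18149017.35.
x̄_1 = 18149017.35 / 144755 = 125.3775... → 125.38.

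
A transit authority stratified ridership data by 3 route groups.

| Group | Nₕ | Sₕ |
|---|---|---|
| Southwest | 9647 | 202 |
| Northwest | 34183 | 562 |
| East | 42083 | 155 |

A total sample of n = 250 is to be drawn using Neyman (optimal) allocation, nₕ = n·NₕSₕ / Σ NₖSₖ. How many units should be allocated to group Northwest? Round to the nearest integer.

173

Σ NₕSₕ = 9647·202 + 34183·562 + 42083·155 = 27682405.
Share for Northwest: 19210846/27682405 = 0.69397.
n_Northwest = 250 × 0.69397 = 173.493... → 173.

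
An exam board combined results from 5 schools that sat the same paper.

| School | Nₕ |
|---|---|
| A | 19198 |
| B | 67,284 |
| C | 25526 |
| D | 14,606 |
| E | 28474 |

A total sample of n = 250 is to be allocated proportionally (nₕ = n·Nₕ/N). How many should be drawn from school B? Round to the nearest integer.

Share of school B = 67284/155088 = 0.43384.
Allocate 250 × 0.43384 = 108.461... → 108.

108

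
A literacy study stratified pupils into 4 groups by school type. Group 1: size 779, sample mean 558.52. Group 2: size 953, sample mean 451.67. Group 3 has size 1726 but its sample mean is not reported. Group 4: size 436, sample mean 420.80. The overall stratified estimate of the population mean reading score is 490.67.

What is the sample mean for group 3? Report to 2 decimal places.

499.23

N = 779 + 953 + 1726 + 436 = 3894.
Overall total = μ·N = 490.67·3894 = 1910668.98.
Subtract the known strata: 779·558.52 + 953·451.67 + 436·420.80 = 1048997.39.
Remaining total for group 3: 1910668.98 − 1048997.39 = 861671.59.
Divide by its size: 861671.59 / 1726 = 499.2304... → 499.23.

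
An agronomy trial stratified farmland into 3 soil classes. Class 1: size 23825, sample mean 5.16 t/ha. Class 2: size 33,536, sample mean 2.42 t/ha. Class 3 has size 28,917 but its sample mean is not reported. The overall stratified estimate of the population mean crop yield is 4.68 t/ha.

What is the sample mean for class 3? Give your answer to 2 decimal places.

6.91

Σ Nₕx̄ₕ = N·μ, so 28917·x̄_3 = 86278·4.68 − (23825·5.16 + 33536·2.42).
= 403781.04 − 204094.12 = 199686.92.
x̄_3 = 199686.92 / 28917 = 6.9055... → 6.91.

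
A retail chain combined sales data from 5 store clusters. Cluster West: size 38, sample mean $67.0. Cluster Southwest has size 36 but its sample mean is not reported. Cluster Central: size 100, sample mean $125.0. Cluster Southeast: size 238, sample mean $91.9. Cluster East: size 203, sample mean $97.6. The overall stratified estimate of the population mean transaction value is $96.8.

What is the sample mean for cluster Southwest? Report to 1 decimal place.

N = 38 + 36 + 100 + 238 + 203 = 615.
Overall total = μ·N = 96.8·615 = 59532.
Subtract the known strata: 38·67.0 + 100·125.0 + 238·91.9 + 203·97.6 = 56731.
Remaining total for cluster Southwest: 59532 − 56731 = 2801.
Divide by its size: 2801 / 36 = 77.806... → 77.8.

77.8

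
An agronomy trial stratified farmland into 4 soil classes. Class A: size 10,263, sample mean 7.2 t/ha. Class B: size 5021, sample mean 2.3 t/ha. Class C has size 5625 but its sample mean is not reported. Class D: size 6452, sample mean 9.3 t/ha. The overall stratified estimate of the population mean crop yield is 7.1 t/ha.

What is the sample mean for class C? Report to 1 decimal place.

Σ Nₕx̄ₕ = N·μ, so 5625·x̄_C = 27361·7.1 − (10263·7.2 + 5021·2.3 + 6452·9.3).
= 194263.1 − 145445.5 = 48817.6.
x̄_C = 48817.6 / 5625 = 8.679... → 8.7.

8.7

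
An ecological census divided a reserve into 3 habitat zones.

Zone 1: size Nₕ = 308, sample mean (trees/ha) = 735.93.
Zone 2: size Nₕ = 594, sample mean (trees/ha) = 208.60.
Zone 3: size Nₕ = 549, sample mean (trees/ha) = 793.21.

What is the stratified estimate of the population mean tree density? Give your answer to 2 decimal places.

x̄_st = (Σ Nₕx̄ₕ) / (Σ Nₕ) = (308·735.93 + 594·208.60 + 549·793.21) / 1451
= 786047.13 / 1451 = 541.7279... → 541.73.

541.73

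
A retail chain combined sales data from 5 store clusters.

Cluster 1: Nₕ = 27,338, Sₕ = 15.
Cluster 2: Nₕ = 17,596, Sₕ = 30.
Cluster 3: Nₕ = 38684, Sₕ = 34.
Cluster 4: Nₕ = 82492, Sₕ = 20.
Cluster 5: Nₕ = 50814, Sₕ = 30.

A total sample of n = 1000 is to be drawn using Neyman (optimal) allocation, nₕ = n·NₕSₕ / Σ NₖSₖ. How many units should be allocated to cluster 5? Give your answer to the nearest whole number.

281

1: NₕSₕ = 27338·15 = 410070
2: NₕSₕ = 17596·30 = 527880
3: NₕSₕ = 38684·34 = 1315256
4: NₕSₕ = 82492·20 = 1649840
5: NₕSₕ = 50814·30 = 1524420
Σ NₕSₕ = 5427466.
n_5 = 1000·1524420/5427466 = 280.871... → 281.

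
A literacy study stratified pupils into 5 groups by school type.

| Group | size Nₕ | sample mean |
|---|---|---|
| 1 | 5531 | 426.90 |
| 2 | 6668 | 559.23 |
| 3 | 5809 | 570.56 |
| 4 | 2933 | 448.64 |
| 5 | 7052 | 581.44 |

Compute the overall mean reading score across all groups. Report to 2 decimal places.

529.44

x̄_st = (Σ Nₕx̄ₕ) / (Σ Nₕ) = (5531·426.90 + 6668·559.23 + 5809·570.56 + 2933·448.64 + 7052·581.44) / 27993
= 14820688.58 / 27993 = 529.4427... → 529.44.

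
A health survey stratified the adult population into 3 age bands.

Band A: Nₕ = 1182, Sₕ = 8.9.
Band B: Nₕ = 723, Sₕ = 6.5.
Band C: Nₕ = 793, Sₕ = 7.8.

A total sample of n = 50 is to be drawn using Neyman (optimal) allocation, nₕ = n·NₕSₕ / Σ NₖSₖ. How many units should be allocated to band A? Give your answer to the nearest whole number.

25

A: NₕSₕ = 1182·8.9 = 10519.8
B: NₕSₕ = 723·6.5 = 4699.5
C: NₕSₕ = 793·7.8 = 6185.4
Σ NₕSₕ = 21404.7.
n_A = 50·10519.8/21404.7 = 24.574... → 25.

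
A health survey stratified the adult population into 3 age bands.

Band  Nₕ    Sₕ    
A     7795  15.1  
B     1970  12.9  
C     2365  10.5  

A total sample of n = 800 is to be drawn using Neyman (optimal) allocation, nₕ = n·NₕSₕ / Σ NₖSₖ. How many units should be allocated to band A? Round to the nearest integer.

561

Σ NₕSₕ = 7795·15.1 + 1970·12.9 + 2365·10.5 = 167950.
Share for A: 117704.5/167950 = 0.70083.
n_A = 800 × 0.70083 = 560.664... → 561.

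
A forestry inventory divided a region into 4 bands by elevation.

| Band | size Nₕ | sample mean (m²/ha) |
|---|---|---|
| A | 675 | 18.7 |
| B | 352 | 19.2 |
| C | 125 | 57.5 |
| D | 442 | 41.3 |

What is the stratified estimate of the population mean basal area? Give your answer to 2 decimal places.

x̄_st = (Σ Nₕx̄ₕ) / (Σ Nₕ) = (675·18.7 + 352·19.2 + 125·57.5 + 442·41.3) / 1594
= 44823 / 1594 = 28.1198... → 28.12.

28.12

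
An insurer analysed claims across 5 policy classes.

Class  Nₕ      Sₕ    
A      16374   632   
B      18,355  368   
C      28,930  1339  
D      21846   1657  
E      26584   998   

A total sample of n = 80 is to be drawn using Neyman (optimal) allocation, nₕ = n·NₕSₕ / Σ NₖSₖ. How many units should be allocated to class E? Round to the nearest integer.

Σ NₕSₕ = 16374·632 + 18355·368 + 28930·1339 + 21846·1657 + 26584·998 = 118569932.
Share for E: 26530832/118569932 = 0.22376.
n_E = 80 × 0.22376 = 17.901... → 18.

18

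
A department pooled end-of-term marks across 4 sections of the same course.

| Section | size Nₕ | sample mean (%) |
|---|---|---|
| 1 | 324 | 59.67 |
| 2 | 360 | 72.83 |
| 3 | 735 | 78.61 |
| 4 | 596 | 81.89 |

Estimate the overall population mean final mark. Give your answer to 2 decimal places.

x̄_st = (Σ Nₕx̄ₕ) / (Σ Nₕ) = (324·59.67 + 360·72.83 + 735·78.61 + 596·81.89) / 2015
= 152136.67 / 2015 = 75.5021... → 75.50.

75.50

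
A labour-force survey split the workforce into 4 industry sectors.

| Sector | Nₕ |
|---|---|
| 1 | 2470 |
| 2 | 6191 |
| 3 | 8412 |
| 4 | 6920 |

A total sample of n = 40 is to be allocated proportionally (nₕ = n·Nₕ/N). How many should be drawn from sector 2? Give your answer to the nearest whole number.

10

N = 2470 + 6191 + 8412 + 6920 = 23993.
n_2 = 40·6191/23993 = 10.321... → 10.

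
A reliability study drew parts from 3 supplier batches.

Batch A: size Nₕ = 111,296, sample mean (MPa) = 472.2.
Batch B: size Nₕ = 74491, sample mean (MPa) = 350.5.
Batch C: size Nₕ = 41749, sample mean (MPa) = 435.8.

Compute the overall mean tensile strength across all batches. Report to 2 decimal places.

425.68

x̄_st = (Σ Nₕx̄ₕ) / (Σ Nₕ) = (111296·472.2 + 74491·350.5 + 41749·435.8) / 227536
= 96857280.9 / 227536 = 425.6789... → 425.68.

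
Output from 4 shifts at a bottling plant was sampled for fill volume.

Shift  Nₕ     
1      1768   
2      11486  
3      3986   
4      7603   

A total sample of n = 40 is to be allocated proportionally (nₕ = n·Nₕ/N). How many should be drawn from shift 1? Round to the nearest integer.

Share of shift 1 = 1768/24843 = 0.07117.
Allocate 40 × 0.07117 = 2.847... → 3.

3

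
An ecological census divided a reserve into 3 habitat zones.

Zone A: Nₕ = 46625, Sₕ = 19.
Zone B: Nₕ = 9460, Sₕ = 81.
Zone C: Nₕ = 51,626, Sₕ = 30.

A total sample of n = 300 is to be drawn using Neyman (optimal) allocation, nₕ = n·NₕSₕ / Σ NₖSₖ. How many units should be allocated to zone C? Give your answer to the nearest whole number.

145

Σ NₕSₕ = 46625·19 + 9460·81 + 51626·30 = 3200915.
Share for C: 1548780/3200915 = 0.48386.
n_C = 300 × 0.48386 = 145.157... → 145.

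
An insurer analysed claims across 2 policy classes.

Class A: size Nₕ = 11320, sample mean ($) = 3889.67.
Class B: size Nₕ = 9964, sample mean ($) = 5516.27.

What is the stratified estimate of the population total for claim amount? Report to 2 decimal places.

Population total = Σ Nₕ·x̄ₕ (each stratum's size times its mean).
11320·3889.67 + 9964·5516.27 = 44031064.4 + 54964114.28 = 98995178.68.

98995178.68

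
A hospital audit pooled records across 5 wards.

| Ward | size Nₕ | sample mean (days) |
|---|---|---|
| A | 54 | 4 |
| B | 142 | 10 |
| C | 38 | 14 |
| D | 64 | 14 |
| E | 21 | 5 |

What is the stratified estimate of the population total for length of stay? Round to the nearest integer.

Estimate total by summing Nₕ·x̄ₕ over strata.
54·4 + 142·10 + 38·14 + 64·14 + 21·5 = 216 + 1420 + 532 + 896 + 105 = 3169.

3169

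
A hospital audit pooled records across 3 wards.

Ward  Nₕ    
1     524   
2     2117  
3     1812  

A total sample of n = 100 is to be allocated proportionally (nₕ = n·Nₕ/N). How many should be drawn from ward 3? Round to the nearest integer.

N = 524 + 2117 + 1812 = 4453.
n_3 = 100·1812/4453 = 40.692... → 41.

41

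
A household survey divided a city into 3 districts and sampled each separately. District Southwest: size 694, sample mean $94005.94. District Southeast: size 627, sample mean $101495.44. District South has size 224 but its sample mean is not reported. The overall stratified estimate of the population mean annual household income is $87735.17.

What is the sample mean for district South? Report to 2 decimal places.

N = 694 + 627 + 224 = 1545.
Overall total = μ·N = 87735.17·1545 = 135550837.65.
Subtract the known strata: 694·94005.94 + 627·101495.44 = 128877763.24.
Remaining total for district South: 135550837.65 − 128877763.24 = 6673074.41.
Divide by its size: 6673074.41 / 224 = 29790.5108... → 29790.51.

29790.51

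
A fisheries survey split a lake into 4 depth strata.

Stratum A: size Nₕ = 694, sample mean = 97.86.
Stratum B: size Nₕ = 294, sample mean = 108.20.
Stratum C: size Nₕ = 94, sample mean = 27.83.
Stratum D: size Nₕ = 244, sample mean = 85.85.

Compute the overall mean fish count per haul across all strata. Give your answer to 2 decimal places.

N = 694 + 294 + 94 + 244 = 1326.
Overall mean = Σ (Nₕ/N)·x̄ₕ — weight by population share, not a simple average.
Σ Nₕx̄ₕ = 694·97.86 + 294·108.20 + 94·27.83 + 244·85.85 = 67914.84 + 31810.8 + 2616.02 + 20947.4 = 123289.06.
Divide by N: 123289.06 / 1326 = 92.9782... → 92.98.

92.98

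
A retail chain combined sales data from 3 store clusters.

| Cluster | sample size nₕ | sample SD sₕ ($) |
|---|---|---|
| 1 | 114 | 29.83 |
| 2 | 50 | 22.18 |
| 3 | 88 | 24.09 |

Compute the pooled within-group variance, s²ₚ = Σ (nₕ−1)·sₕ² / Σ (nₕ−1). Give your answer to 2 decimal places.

703.39

1: (114−1)·29.83² = 113·889.8289 = 100550.6657
2: (50−1)·22.18² = 49·491.9524 = 24105.6676
3: (88−1)·24.09² = 87·580.3281 = 50488.5447
Numerator = 175144.878; denominator = Σ(nₕ−1) = 249.
s²ₚ = 175144.878/249 = 703.3931... → 703.39.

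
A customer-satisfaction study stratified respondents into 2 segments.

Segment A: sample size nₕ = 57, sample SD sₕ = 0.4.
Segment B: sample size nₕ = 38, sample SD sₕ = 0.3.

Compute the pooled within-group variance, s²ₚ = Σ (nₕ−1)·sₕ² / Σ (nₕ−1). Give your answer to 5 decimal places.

0.13215

A: (57−1)·0.4² = 56·0.16 = 8.96
B: (38−1)·0.3² = 37·0.09 = 3.33
Numerator = 12.29; denominator = Σ(nₕ−1) = 93.
s²ₚ = 12.29/93 = 0.1321505... → 0.13215.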